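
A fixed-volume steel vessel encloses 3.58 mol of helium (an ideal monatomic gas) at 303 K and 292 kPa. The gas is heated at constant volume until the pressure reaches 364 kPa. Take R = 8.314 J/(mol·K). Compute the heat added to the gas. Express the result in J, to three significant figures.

Q ≈ 3340 J

Constant volume ⇒ W = 0, so Q = ΔU = nCᵥΔT with Cᵥ = 3R/2 = 12.47 J/(mol·K).
At constant V, T₂/T₁ = P₂/P₁ ⇒ ΔT = T₁(P₂/P₁ − 1) = 303·(364/292 − 1) = 74.71 K.
ΔU = (3.58)(12.47)(74.71) = 3336 J.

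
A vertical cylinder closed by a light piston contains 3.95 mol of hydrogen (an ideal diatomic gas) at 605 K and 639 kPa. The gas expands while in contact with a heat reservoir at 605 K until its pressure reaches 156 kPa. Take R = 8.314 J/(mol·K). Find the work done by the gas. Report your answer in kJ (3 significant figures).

Isothermal process: W = nRT ln(V₂/V₁) = nRT ln(P₁/P₂).
W = (3.95)(8.314)(605) × ln(639/156)
  = 19868 × ln(4.096) = 19868 × 1.41
W_by_gas = 28015 J.

W ≈ 28.0 kJ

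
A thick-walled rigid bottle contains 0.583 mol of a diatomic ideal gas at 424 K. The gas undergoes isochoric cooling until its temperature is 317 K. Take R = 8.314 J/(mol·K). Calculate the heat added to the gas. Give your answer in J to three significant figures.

Q ≈ -1300 J

Constant volume ⇒ W = 0, so Q = ΔU = nCᵥΔT with Cᵥ = 5R/2 = 20.79 J/(mol·K).
ΔU = (0.583)(20.79)(317 − 424) = -1297 J.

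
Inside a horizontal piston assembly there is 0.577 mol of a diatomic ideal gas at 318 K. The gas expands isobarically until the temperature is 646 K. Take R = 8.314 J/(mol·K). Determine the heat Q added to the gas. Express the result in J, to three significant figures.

Q ≈ 5510 J

Isobaric: W = nRΔT = (0.577)(8.314)(328) = 1573 J.
ΔU = nCᵥΔT with Cᵥ = 5R/2: ΔU = (0.577)(20.79)(328) = 3934 J.
Q = ΔU + W = 3934 + 1573 = 5507 J.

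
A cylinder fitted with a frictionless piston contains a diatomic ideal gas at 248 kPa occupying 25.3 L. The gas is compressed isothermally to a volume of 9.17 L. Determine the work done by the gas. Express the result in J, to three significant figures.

Isothermal: W = nRT ln(V₂/V₁) = P₁V₁ ln(V₂/V₁).
P₁V₁ = (248 kPa)(25.3 L) = 6274 J.
W = 6274 × ln(9.17/25.3) = 6274 × -1.015
W_by_gas = -6368 J.

W ≈ -6370 J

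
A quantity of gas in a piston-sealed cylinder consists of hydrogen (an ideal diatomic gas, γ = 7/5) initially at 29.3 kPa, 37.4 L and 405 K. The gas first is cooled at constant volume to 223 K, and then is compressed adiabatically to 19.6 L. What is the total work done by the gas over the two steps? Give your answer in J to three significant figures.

W_total ≈ -445 J

Step 1 (isochoric): W = 0 (constant volume).
After step 1: P = 16.13 kPa (V unchanged).
Step 2 (adiabatic): W = (P₁V₁ − P₂V₂)/(γ−1) = (603.4 − 781.3)/0.4 = -444.9 J.
W_total = 0 − 444.9 = -444.9 J.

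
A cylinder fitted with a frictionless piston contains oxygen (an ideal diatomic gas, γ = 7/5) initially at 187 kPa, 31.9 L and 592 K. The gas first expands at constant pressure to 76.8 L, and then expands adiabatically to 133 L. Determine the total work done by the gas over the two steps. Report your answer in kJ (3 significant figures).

Step 1 (isobaric): W = PΔV = (187 kPa)(76.8 − 31.9 L) = 8396 J.
After step 1: P = 187 kPa, V = 76.8 L, T = 1425 K.
Step 2 (adiabatic): W = (P₁V₁ − P₂V₂)/(γ−1) = (14362 − 11529)/0.4 = 7081 J.
W_total = 8396 + 7081 = 15477 J.

W_total ≈ 15.5 kJ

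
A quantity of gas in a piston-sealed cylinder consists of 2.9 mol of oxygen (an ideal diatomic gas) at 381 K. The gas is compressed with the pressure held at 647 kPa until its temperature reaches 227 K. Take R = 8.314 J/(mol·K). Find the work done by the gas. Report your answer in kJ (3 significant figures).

Isobaric: W = P ΔV = nR ΔT.
W = (2.9)(8.314)(227 − 381) = -3713 J.

W ≈ -3.71 kJ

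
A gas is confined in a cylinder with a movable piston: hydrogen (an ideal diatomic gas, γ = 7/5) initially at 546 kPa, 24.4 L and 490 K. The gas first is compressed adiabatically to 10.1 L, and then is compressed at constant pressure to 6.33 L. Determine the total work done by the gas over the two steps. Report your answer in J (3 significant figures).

Step 1 (adiabatic): W = (P₁V₁ − P₂V₂)/(γ−1) = (13322 − 18959)/0.4 = -14091 J.
After step 1: P = 1877 kPa, V = 10.1 L, T = 697.3 K.
Step 2 (isobaric): W = PΔV = (1877 kPa)(6.33 − 10.1 L) = -7077 J.
W_total = -14091 − 7077 = -21168 J.

W_total ≈ -21200 J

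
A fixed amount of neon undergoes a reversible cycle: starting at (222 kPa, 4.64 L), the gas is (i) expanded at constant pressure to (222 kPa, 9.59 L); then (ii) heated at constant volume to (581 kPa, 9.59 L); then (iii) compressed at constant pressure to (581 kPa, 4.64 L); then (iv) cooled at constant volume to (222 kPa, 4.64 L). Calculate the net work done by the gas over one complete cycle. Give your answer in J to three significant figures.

W_net ≈ -1780 J

Constant-volume legs do no work.
W(i) = (222)(9.59 − 4.64) = 1099 J; W(iii) = (581)(4.64 − 9.59) = -2876 J.
W_net = 1099 − 2876 = -1777 J (the counter-clockwise enclosed area).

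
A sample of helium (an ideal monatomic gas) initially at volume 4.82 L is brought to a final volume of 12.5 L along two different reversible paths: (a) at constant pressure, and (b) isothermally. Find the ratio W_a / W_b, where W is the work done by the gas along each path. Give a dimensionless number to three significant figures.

W_a / W_b ≈ 1.67

Path (a) isobaric: W = P₁(V₂ − V₁) → W_a/(P₁V₁) = 1.593.
Path (b) isothermal: W = P₁V₁ ln(V₂/V₁) → W_b/(P₁V₁) = 0.953.
W_a / W_b = 1.593 / 0.953 = 1.672.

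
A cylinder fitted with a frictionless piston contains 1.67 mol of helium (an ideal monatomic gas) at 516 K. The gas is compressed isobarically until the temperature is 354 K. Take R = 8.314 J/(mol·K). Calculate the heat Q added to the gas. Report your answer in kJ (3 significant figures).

Isobaric: W = nRΔT = (1.67)(8.314)(-162) = -2249 J.
ΔU = nCᵥΔT with Cᵥ = 3R/2: ΔU = (1.67)(12.47)(-162) = -3374 J.
Q = ΔU + W = -3374 − 2249 = -5623 J.

Q ≈ -5.62 kJ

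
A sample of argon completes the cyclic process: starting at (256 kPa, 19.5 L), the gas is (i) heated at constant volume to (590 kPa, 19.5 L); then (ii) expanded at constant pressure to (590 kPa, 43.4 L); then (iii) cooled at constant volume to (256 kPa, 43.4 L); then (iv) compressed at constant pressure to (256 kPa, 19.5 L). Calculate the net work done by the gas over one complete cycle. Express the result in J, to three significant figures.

W_net ≈ 7980 J

Constant-volume legs do no work.
W(ii) = (590)(43.4 − 19.5) = 14101 J; W(iv) = (256)(19.5 − 43.4) = -6118 J.
W_net = 14101 − 6118 = 7983 J (the clockwise enclosed area).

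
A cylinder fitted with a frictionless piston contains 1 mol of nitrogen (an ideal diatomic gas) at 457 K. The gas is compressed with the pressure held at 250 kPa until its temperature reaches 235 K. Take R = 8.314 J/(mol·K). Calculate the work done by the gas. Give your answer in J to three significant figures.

W ≈ -1850 J

Isobaric: W = P ΔV = nR ΔT.
W = (1)(8.314)(235 − 457) = -1846 J.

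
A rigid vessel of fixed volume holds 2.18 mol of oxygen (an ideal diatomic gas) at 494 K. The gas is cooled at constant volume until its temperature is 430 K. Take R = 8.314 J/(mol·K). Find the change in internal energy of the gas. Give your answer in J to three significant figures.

Constant volume ⇒ W = 0, so Q = ΔU = nCᵥΔT with Cᵥ = 5R/2 = 20.79 J/(mol·K).
ΔU = (2.18)(20.79)(430 − 494) = -2900 J.

ΔU ≈ -2900 J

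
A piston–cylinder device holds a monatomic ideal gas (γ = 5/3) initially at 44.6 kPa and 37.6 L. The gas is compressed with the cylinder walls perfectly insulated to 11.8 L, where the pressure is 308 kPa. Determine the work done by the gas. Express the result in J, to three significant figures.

W ≈ -2940 J

Adiabatic: W = (P₁V₁ − P₂V₂)/(γ − 1) with γ = 5/3.
P₁V₁ = 1677 J, P₂V₂ = 3634 J.
W = (1677 − 3634) / 0.6667 = -2936 J.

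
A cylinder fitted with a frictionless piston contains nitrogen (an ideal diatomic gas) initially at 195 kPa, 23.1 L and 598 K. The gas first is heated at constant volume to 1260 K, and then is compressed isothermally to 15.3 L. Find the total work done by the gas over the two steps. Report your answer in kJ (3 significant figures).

Step 1 (isochoric): W = 0 (constant volume).
After step 1: P = 410.9 kPa (V unchanged).
Step 2 (isothermal): W = P₁V₁ ln(V₂/V₁) = (9491) ln(15.3/23.1) = -3910 J.
W_total = 0 − 3910 = -3910 J.

W_total ≈ -3.91 kJ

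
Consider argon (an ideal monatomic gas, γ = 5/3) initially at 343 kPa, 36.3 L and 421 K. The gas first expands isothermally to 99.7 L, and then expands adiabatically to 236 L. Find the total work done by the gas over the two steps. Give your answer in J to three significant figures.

Step 1 (isothermal): W = P₁V₁ ln(V₂/V₁) = (12451) ln(99.7/36.3) = 12580 J.
After step 1: P = 124.9 kPa, V = 99.7 L, T = 421 K.
Step 2 (adiabatic): W = (P₁V₁ − P₂V₂)/(γ−1) = (12451 − 7010)/0.667 = 8161 J.
W_total = 12580 + 8161 = 20741 J.

W_total ≈ 20700 J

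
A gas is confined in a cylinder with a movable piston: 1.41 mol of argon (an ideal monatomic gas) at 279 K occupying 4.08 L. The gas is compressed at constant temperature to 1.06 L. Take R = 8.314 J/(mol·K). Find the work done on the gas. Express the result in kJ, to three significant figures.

Isothermal: W = nRT ln(V₂/V₁).
W = (1.41)(8.314)(279) × ln(1.06/4.08)
  = 3271 × -1.348
W_by_gas = -4408 J; work on gas = −W_by = 4408 J.

W ≈ 4.41 kJ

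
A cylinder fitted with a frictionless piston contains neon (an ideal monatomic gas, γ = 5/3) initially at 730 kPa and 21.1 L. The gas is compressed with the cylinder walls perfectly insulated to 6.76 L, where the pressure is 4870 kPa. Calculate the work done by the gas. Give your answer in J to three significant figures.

Adiabatic: W = (P₁V₁ − P₂V₂)/(γ − 1) with γ = 5/3.
P₁V₁ = 15403 J, P₂V₂ = 32921 J.
W = (15403 − 32921) / 0.6667 = -26277 J.

W ≈ -26300 J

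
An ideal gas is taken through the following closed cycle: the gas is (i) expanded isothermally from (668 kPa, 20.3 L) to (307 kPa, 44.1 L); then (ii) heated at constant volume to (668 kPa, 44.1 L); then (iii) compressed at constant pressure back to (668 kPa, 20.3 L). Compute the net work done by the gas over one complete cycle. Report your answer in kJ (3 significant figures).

W_net ≈ -5.38 kJ

Leg (i): W = PᵢVᵢ ln(V_f/Vᵢ) = (13560) ln(44.1/20.3) = 10521 J.
Leg (ii): W = 0.
Leg (iii): W = PΔV = (668)(20.3 − 44.1) = -15898 J.
W_net = 10521 − 15898 = -5378 J.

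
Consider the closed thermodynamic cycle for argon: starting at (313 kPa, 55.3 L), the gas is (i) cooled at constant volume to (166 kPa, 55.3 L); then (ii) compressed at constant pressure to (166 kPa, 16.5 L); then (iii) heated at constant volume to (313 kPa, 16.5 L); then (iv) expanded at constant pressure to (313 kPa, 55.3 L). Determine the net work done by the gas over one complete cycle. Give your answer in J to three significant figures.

Constant-volume legs do no work.
W(ii) = (166)(16.5 − 55.3) = -6441 J; W(iv) = (313)(55.3 − 16.5) = 12144 J.
W_net = -6441 + 12144 = 5704 J (the clockwise enclosed area).

W_net ≈ 5700 J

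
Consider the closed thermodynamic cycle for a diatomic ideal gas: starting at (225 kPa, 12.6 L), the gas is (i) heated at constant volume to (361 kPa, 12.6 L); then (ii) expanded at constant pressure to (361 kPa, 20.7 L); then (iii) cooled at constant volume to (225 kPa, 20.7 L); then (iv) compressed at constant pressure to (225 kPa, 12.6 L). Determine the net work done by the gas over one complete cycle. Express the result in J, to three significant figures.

Constant-volume legs do no work.
W(ii) = (361)(20.7 − 12.6) = 2924 J; W(iv) = (225)(12.6 − 20.7) = -1822 J.
W_net = 2924 − 1822 = 1102 J (the clockwise enclosed area).

W_net ≈ 1100 J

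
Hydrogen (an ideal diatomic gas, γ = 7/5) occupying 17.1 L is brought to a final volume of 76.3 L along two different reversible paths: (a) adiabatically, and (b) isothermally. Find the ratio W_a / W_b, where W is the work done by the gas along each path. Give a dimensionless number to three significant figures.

W_a / W_b ≈ 0.753

Path (a) adiabatic: W = P₁V₁(1 − (V₁/V₂)^(γ−1))/(γ−1) → W_a/(P₁V₁) = 1.126.
Path (b) isothermal: W = P₁V₁ ln(V₂/V₁) → W_b/(P₁V₁) = 1.496.
W_a / W_b = 1.126 / 1.496 = 0.7526.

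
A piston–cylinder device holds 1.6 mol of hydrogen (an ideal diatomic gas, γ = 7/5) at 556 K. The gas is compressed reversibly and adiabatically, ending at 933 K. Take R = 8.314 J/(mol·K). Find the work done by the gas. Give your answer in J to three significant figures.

Adiabatic ⇒ Q = 0, so W_by = −ΔU = nCᵥ(T₁ − T₂).
Cᵥ = 5R/2 = 20.79 J/(mol·K).
W = (1.6)(20.79)(556 − 933) = -12538 J.

W ≈ -12500 J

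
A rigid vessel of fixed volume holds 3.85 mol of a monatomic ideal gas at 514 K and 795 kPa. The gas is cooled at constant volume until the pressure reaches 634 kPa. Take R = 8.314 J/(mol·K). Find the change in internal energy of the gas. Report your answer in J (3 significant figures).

Constant volume ⇒ W = 0, so Q = ΔU = nCᵥΔT with Cᵥ = 3R/2 = 12.47 J/(mol·K).
At constant V, T₂/T₁ = P₂/P₁ ⇒ ΔT = T₁(P₂/P₁ − 1) = 514·(634/795 − 1) = -104.1 K.
ΔU = (3.85)(12.47)(-104.1) = -4998 J.

ΔU ≈ -5000 J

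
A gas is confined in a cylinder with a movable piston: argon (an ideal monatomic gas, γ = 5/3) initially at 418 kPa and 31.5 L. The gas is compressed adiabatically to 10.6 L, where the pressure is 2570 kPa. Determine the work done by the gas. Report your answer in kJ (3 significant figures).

Adiabatic: W = (P₁V₁ − P₂V₂)/(γ − 1) with γ = 5/3.
P₁V₁ = 13167 J, P₂V₂ = 27242 J.
W = (13167 − 27242) / 0.6667 = -21112 J.

W ≈ -21.1 kJ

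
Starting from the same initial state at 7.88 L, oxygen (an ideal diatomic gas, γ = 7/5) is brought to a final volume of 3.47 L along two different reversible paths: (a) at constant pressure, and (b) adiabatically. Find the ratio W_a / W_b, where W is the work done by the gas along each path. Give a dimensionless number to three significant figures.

W_a / W_b ≈ 0.577

Path (a) isobaric: W = P₁(V₂ − V₁) → W_a/(P₁V₁) = -0.5596.
Path (b) adiabatic: W = P₁V₁(1 − (V₁/V₂)^(γ−1))/(γ−1) → W_b/(P₁V₁) = -0.9707.
W_a / W_b = -0.5596 / -0.9707 = 0.5765.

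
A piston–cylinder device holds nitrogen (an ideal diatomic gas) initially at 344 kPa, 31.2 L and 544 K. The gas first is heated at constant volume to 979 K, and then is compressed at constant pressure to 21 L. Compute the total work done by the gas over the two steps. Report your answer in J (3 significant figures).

W_total ≈ -6310 J

Step 1 (isochoric): W = 0 (constant volume).
After step 1: P = 619.1 kPa (V unchanged).
Step 2 (isobaric): W = PΔV = (619.1 kPa)(21 − 31.2 L) = -6315 J.
W_total = 0 − 6315 = -6315 J.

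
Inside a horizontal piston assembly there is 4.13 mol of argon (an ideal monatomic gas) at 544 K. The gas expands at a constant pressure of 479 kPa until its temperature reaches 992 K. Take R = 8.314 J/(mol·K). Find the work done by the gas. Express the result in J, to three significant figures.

W ≈ 15400 J

Isobaric: W = P ΔV = nR ΔT.
W = (4.13)(8.314)(992 − 544) = 15383 J.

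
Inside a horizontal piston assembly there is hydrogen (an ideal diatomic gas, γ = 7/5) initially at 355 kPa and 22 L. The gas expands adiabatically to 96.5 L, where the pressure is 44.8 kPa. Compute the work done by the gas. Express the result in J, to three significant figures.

Adiabatic: W = (P₁V₁ − P₂V₂)/(γ − 1) with γ = 7/5.
P₁V₁ = 7810 J, P₂V₂ = 4323 J.
W = (7810 − 4323) / 0.4 = 8717 J.

W ≈ 8720 J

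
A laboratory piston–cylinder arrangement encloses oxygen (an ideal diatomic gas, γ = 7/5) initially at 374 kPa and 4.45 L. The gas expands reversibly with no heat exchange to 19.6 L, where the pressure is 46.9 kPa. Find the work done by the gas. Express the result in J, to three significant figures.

Adiabatic: W = (P₁V₁ − P₂V₂)/(γ − 1) with γ = 7/5.
P₁V₁ = 1664 J, P₂V₂ = 919.2 J.
W = (1664 − 919.2) / 0.4 = 1863 J.

W ≈ 1860 J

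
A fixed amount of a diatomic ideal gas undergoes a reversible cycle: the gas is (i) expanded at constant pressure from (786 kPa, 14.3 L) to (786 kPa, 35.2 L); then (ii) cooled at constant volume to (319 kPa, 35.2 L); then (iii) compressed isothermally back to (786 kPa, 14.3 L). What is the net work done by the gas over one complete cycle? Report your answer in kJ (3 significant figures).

Leg (i): W = PΔV = (786)(35.2 − 14.3) = 16427 J.
Leg (ii): W = 0.
Leg (iii): W = PᵢVᵢ ln(V_f/Vᵢ) = (11229) ln(14.3/35.2) = -10115 J.
W_net = 16427 − 10115 = 6313 J.

W_net ≈ 6.31 kJ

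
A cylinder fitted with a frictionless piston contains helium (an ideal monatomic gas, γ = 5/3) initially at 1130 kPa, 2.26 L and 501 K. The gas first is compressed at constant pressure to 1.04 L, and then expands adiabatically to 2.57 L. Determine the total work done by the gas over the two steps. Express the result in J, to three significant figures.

Step 1 (isobaric): W = PΔV = (1130 kPa)(1.04 − 2.26 L) = -1379 J.
After step 1: P = 1130 kPa, V = 1.04 L, T = 230.5 K.
Step 2 (adiabatic): W = (P₁V₁ − P₂V₂)/(γ−1) = (1175 − 643)/0.667 = 798.4 J.
W_total = -1379 + 798.4 = -580.2 J.

W_total ≈ -580 J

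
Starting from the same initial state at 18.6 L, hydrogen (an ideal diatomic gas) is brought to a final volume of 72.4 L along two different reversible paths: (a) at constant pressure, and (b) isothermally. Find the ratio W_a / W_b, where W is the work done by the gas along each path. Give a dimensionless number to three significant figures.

Path (a) isobaric: W = P₁(V₂ − V₁) → W_a/(P₁V₁) = 2.892.
Path (b) isothermal: W = P₁V₁ ln(V₂/V₁) → W_b/(P₁V₁) = 1.359.
W_a / W_b = 2.892 / 1.359 = 2.128.

W_a / W_b ≈ 2.13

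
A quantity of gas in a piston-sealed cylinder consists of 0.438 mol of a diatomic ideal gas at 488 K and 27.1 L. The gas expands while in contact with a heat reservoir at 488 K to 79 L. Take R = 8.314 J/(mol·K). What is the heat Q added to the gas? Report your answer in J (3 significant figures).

Q ≈ 1900 J

Isothermal ⇒ ΔU = 0, so Q = W = nRT ln(V₂/V₁).
Q = (0.438)(8.314)(488) ln(79/27.1) = 1777 × 1.07 = 1901 J.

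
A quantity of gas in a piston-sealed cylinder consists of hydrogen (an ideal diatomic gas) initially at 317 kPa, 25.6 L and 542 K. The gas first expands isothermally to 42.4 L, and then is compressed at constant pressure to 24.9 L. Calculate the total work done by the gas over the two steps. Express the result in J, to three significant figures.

W_total ≈ 745 J

Step 1 (isothermal): W = P₁V₁ ln(V₂/V₁) = (8115) ln(42.4/25.6) = 4095 J.
After step 1: P = 191.4 kPa, V = 42.4 L, T = 542 K.
Step 2 (isobaric): W = PΔV = (191.4 kPa)(24.9 − 42.4 L) = -3349 J.
W_total = 4095 − 3349 = 745.1 J.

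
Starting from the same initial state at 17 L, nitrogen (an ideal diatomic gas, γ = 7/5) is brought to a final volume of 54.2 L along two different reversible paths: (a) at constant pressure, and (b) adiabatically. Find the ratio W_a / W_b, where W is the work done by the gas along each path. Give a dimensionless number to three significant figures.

W_a / W_b ≈ 2.36

Path (a) isobaric: W = P₁(V₂ − V₁) → W_a/(P₁V₁) = 2.188.
Path (b) adiabatic: W = P₁V₁(1 − (V₁/V₂)^(γ−1))/(γ−1) → W_b/(P₁V₁) = 0.9278.
W_a / W_b = 2.188 / 0.9278 = 2.359.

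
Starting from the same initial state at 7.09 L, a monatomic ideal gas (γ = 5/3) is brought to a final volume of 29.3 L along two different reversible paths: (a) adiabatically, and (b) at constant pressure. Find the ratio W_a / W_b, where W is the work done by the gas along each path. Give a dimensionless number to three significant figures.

Path (a) adiabatic: W = P₁V₁(1 − (V₁/V₂)^(γ−1))/(γ−1) → W_a/(P₁V₁) = 0.9175.
Path (b) isobaric: W = P₁(V₂ − V₁) → W_b/(P₁V₁) = 3.133.
W_a / W_b = 0.9175 / 3.133 = 0.2929.

W_a / W_b ≈ 0.293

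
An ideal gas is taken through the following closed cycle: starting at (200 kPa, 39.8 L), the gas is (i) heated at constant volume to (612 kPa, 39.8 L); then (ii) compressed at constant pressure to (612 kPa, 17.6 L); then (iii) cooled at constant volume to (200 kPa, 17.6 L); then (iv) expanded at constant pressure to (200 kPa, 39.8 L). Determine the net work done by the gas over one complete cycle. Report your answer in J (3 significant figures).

W_net ≈ -9150 J

Constant-volume legs do no work.
W(ii) = (612)(17.6 − 39.8) = -13586 J; W(iv) = (200)(39.8 − 17.6) = 4440 J.
W_net = -13586 + 4440 = -9146 J (the counter-clockwise enclosed area).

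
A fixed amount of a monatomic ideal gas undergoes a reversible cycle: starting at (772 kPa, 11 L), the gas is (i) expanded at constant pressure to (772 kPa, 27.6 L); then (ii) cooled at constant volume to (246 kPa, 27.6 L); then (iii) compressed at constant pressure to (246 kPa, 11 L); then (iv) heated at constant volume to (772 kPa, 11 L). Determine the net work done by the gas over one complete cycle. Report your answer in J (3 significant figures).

W_net ≈ 8730 J

Constant-volume legs do no work.
W(i) = (772)(27.6 − 11) = 12815 J; W(iii) = (246)(11 − 27.6) = -4084 J.
W_net = 12815 − 4084 = 8732 J (the clockwise enclosed area).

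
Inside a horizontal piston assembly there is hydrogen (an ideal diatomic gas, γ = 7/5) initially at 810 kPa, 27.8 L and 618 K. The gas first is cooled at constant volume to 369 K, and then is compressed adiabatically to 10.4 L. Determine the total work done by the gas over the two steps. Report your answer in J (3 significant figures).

Step 1 (isochoric): W = 0 (constant volume).
After step 1: P = 483.6 kPa (V unchanged).
Step 2 (adiabatic): W = (P₁V₁ − P₂V₂)/(γ−1) = (13445 − 19924)/0.4 = -16196 J.
W_total = 0 − 16196 = -16196 J.

W_total ≈ -16200 J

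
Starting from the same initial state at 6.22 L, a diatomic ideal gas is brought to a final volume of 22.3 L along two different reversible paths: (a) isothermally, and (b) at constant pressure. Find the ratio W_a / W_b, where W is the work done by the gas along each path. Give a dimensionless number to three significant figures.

W_a / W_b ≈ 0.494

Path (a) isothermal: W = P₁V₁ ln(V₂/V₁) → W_a/(P₁V₁) = 1.277.
Path (b) isobaric: W = P₁(V₂ − V₁) → W_b/(P₁V₁) = 2.585.
W_a / W_b = 1.277 / 2.585 = 0.4939.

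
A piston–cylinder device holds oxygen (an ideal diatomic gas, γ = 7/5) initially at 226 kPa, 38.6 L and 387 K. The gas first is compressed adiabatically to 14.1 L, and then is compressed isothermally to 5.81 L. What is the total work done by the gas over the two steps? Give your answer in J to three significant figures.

W_total ≈ -22400 J

Step 1 (adiabatic): W = (P₁V₁ − P₂V₂)/(γ−1) = (8724 − 13051)/0.4 = -10818 J.
After step 1: P = 925.6 kPa, V = 14.1 L, T = 579 K.
Step 2 (isothermal): W = P₁V₁ ln(V₂/V₁) = (13051) ln(5.81/14.1) = -11571 J.
W_total = -10818 − 11571 = -22389 J.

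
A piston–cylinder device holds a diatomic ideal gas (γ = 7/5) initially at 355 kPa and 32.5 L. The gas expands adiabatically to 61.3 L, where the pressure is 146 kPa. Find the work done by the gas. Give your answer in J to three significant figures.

Adiabatic: W = (P₁V₁ − P₂V₂)/(γ − 1) with γ = 7/5.
P₁V₁ = 11538 J, P₂V₂ = 8950 J.
W = (11538 − 8950) / 0.4 = 6469 J.

W ≈ 6470 J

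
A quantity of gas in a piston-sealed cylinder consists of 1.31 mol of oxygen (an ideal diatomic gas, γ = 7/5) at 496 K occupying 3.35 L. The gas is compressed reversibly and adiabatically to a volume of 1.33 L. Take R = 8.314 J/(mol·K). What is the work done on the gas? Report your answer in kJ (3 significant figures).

Adiabatic: TV^(γ−1) = const with γ = 7/5.
T₂ = T₁ (V₁/V₂)^(γ−1) = 496 × (3.35/1.33)^0.4 = 496 × 1.447 = 717.7 K.
W_by = nCᵥ(T₁ − T₂) = (1.31)(20.79)(496 − 717.7) = -6037 J.
Work on gas = −W_by = 6037 J.

W ≈ 6.04 kJ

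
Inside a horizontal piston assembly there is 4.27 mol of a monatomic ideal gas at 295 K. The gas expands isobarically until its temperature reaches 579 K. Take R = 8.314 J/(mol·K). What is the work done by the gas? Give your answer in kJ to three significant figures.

Isobaric: W = P ΔV = nR ΔT.
W = (4.27)(8.314)(579 − 295) = 10082 J.

W ≈ 10.1 kJ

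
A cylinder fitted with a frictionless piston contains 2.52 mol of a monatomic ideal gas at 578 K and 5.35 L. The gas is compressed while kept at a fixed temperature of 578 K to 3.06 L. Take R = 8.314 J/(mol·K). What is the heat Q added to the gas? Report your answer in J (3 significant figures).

Q ≈ -6770 J

Isothermal ⇒ ΔU = 0, so Q = W = nRT ln(V₂/V₁).
Q = (2.52)(8.314)(578) ln(3.06/5.35) = 12110 × -0.5587 = -6766 J.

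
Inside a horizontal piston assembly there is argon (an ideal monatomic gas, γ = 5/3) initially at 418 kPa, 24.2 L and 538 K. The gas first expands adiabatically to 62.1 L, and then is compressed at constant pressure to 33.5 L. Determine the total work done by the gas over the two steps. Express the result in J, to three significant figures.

Step 1 (adiabatic): W = (P₁V₁ − P₂V₂)/(γ−1) = (10116 − 5397)/0.667 = 7078 J.
After step 1: P = 86.91 kPa, V = 62.1 L, T = 287 K.
Step 2 (isobaric): W = PΔV = (86.91 kPa)(33.5 − 62.1 L) = -2486 J.
W_total = 7078 − 2486 = 4593 J.

W_total ≈ 4590 J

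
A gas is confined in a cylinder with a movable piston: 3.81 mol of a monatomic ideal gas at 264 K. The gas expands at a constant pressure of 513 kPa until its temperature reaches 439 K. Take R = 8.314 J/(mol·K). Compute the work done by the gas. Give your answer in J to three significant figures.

Isobaric: W = P ΔV = nR ΔT.
W = (3.81)(8.314)(439 − 264) = 5543 J.

W ≈ 5540 J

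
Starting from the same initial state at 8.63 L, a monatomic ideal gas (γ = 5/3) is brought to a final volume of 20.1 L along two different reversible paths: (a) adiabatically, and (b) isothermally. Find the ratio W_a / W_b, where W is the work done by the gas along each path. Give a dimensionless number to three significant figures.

W_a / W_b ≈ 0.764

Path (a) adiabatic: W = P₁V₁(1 − (V₁/V₂)^(γ−1))/(γ−1) → W_a/(P₁V₁) = 0.6463.
Path (b) isothermal: W = P₁V₁ ln(V₂/V₁) → W_b/(P₁V₁) = 0.8455.
W_a / W_b = 0.6463 / 0.8455 = 0.7644.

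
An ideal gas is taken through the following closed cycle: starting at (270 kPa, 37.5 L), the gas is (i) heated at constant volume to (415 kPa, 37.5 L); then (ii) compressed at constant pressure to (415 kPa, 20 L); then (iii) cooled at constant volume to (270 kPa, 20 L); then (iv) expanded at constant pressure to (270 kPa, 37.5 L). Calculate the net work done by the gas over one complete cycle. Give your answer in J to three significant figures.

Constant-volume legs do no work.
W(ii) = (415)(20 − 37.5) = -7262 J; W(iv) = (270)(37.5 − 20) = 4725 J.
W_net = -7262 + 4725 = -2538 J (the counter-clockwise enclosed area).

W_net ≈ -2540 J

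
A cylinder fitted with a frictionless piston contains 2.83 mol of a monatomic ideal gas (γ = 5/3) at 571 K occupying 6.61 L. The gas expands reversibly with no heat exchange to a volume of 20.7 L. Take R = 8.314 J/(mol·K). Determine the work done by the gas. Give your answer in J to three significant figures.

W ≈ 10700 J

Adiabatic: TV^(γ−1) = const with γ = 5/3.
T₂ = T₁ (V₁/V₂)^(γ−1) = 571 × (6.61/20.7)^0.667 = 571 × 0.4672 = 266.8 K.
W_by = nCᵥ(T₁ − T₂) = (2.83)(12.47)(571 − 266.8) = 10737 J.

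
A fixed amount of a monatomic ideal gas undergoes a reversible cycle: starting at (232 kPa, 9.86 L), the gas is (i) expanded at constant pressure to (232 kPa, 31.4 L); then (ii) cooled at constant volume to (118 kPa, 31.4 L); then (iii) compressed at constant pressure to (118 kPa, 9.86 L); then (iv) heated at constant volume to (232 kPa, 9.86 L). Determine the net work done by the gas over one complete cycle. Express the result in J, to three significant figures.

Constant-volume legs do no work.
W(i) = (232)(31.4 − 9.86) = 4997 J; W(iii) = (118)(9.86 − 31.4) = -2542 J.
W_net = 4997 − 2542 = 2456 J (the clockwise enclosed area).

W_net ≈ 2460 J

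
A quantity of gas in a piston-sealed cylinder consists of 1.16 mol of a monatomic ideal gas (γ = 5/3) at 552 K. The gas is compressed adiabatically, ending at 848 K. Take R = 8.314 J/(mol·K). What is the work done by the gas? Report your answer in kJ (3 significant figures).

W ≈ -4.28 kJ

Adiabatic ⇒ Q = 0, so W_by = −ΔU = nCᵥ(T₁ − T₂).
Cᵥ = 3R/2 = 12.47 J/(mol·K).
W = (1.16)(12.47)(552 − 848) = -4282 J.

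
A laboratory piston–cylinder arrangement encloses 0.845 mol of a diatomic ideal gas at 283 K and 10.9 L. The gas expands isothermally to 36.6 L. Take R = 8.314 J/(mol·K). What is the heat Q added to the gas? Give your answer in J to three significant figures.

Isothermal ⇒ ΔU = 0, so Q = W = nRT ln(V₂/V₁).
Q = (0.845)(8.314)(283) ln(36.6/10.9) = 1988 × 1.211 = 2408 J.

Q ≈ 2410 J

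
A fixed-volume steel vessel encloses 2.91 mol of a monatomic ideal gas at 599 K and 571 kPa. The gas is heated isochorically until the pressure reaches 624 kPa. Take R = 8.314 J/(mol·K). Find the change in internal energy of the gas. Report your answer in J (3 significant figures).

Constant volume ⇒ W = 0, so Q = ΔU = nCᵥΔT with Cᵥ = 3R/2 = 12.47 J/(mol·K).
At constant V, T₂/T₁ = P₂/P₁ ⇒ ΔT = T₁(P₂/P₁ − 1) = 599·(624/571 − 1) = 55.6 K.
ΔU = (2.91)(12.47)(55.6) = 2018 J.

ΔU ≈ 2020 J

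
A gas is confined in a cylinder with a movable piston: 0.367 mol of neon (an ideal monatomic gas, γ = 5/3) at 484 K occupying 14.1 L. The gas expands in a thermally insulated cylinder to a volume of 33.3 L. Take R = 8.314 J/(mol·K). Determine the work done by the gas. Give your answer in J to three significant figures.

Adiabatic: TV^(γ−1) = const with γ = 5/3.
T₂ = T₁ (V₁/V₂)^(γ−1) = 484 × (14.1/33.3)^0.667 = 484 × 0.5639 = 272.9 K.
W_by = nCᵥ(T₁ − T₂) = (0.367)(12.47)(484 − 272.9) = 966.1 J.

W ≈ 966 J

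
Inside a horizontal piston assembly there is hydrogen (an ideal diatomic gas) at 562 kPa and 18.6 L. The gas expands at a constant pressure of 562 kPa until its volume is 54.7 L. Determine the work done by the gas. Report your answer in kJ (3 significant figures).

Isobaric: W = P ΔV.
W = (562 kPa)(54.7 − 18.6 L) = (562)(36.1) = 20288 J.

W ≈ 20.3 kJ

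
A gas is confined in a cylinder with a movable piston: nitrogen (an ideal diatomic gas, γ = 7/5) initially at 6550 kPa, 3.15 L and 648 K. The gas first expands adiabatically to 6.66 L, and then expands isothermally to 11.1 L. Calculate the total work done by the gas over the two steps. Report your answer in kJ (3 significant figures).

W_total ≈ 21.2 kJ

Step 1 (adiabatic): W = (P₁V₁ − P₂V₂)/(γ−1) = (20632 − 15293)/0.4 = 13349 J.
After step 1: P = 2296 kPa, V = 6.66 L, T = 480.3 K.
Step 2 (isothermal): W = P₁V₁ ln(V₂/V₁) = (15293) ln(11.1/6.66) = 7812 J.
W_total = 13349 + 7812 = 21161 J.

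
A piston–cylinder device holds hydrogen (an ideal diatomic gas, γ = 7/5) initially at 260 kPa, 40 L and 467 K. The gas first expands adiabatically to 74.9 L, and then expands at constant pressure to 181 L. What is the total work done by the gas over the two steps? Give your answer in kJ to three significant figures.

W_total ≈ 17.2 kJ

Step 1 (adiabatic): W = (P₁V₁ − P₂V₂)/(γ−1) = (10400 − 8092)/0.4 = 5770 J.
After step 1: P = 108 kPa, V = 74.9 L, T = 363.4 K.
Step 2 (isobaric): W = PΔV = (108 kPa)(181 − 74.9 L) = 11463 J.
W_total = 5770 + 11463 = 17233 J.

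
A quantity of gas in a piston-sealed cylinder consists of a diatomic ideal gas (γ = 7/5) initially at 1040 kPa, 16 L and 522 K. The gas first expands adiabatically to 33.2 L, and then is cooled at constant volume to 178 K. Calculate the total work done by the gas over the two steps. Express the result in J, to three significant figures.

Step 1 (adiabatic): W = (P₁V₁ − P₂V₂)/(γ−1) = (16640 − 12426)/0.4 = 10534 J.
Step 2 (isochoric): W = 0 (constant volume).
W_total = 10534 + 0 = 10534 J.

W_total ≈ 10500 J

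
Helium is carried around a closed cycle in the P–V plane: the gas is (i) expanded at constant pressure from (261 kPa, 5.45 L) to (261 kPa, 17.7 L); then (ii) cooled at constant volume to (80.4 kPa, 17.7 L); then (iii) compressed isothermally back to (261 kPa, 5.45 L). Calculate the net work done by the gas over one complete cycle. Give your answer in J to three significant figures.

Leg (i): W = PΔV = (261)(17.7 − 5.45) = 3197 J.
Leg (ii): W = 0.
Leg (iii): W = PᵢVᵢ ln(V_f/Vᵢ) = (1423) ln(5.45/17.7) = -1676 J.
W_net = 3197 − 1676 = 1521 J.

W_net ≈ 1520 J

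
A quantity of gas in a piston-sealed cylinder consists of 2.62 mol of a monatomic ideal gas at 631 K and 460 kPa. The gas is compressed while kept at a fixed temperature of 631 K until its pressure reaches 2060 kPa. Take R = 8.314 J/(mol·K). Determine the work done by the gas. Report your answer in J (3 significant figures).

W ≈ -20600 J

Isothermal process: W = nRT ln(V₂/V₁) = nRT ln(P₁/P₂).
W = (2.62)(8.314)(631) × ln(460/2060)
  = 13745 × ln(0.2233) = 13745 × -1.499
W_by_gas = -20607 J.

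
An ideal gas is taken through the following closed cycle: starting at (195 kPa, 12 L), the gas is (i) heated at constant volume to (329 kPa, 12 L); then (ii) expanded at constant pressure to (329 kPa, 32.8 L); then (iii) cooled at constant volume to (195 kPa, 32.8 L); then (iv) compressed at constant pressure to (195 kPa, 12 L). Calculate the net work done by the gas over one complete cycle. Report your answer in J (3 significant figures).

W_net ≈ 2790 J

Constant-volume legs do no work.
W(ii) = (329)(32.8 − 12) = 6843 J; W(iv) = (195)(12 − 32.8) = -4056 J.
W_net = 6843 − 4056 = 2787 J (the clockwise enclosed area).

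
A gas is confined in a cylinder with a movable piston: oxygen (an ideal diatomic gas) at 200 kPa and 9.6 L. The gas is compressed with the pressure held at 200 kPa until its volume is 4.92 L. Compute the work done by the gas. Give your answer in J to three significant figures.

Isobaric: W = P ΔV.
W = (200 kPa)(4.92 − 9.6 L) = (200)(-4.68) = -936 J.

W ≈ -936 J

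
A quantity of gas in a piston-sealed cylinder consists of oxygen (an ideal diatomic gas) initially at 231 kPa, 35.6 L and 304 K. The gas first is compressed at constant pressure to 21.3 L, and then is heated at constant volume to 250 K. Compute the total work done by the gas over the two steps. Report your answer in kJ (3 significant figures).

Step 1 (isobaric): W = PΔV = (231 kPa)(21.3 − 35.6 L) = -3303 J.
Step 2 (isochoric): W = 0 (constant volume).
W_total = -3303 + 0 = -3303 J.

W_total ≈ -3.30 kJ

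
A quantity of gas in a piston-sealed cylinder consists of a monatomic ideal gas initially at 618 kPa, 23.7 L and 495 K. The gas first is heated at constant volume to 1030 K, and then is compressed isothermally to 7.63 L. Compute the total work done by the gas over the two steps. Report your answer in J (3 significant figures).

Step 1 (isochoric): W = 0 (constant volume).
After step 1: P = 1286 kPa (V unchanged).
Step 2 (isothermal): W = P₁V₁ ln(V₂/V₁) = (30477) ln(7.63/23.7) = -34542 J.
W_total = 0 − 34542 = -34542 J.

W_total ≈ -34500 J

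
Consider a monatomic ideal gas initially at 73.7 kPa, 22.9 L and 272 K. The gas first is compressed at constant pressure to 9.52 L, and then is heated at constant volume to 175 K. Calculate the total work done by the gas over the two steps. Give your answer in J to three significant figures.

Step 1 (isobaric): W = PΔV = (73.7 kPa)(9.52 − 22.9 L) = -986.1 J.
Step 2 (isochoric): W = 0 (constant volume).
W_total = -986.1 + 0 = -986.1 J.

W_total ≈ -986 J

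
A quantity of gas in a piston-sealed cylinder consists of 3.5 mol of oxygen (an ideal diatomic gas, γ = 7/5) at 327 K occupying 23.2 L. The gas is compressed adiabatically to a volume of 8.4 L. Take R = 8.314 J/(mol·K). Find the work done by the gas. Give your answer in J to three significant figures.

W ≈ -11900 J

Adiabatic: TV^(γ−1) = const with γ = 7/5.
T₂ = T₁ (V₁/V₂)^(γ−1) = 327 × (23.2/8.4)^0.4 = 327 × 1.501 = 490.9 K.
W_by = nCᵥ(T₁ − T₂) = (3.5)(20.79)(327 − 490.9) = -11926 J.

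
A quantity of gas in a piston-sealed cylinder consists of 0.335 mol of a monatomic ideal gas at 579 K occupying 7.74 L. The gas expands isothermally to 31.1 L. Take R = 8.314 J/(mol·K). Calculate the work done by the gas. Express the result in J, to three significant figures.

Isothermal: W = nRT ln(V₂/V₁).
W = (0.335)(8.314)(579) × ln(31.1/7.74)
  = 1613 × 1.391
W_by_gas = 2243 J.

W ≈ 2240 J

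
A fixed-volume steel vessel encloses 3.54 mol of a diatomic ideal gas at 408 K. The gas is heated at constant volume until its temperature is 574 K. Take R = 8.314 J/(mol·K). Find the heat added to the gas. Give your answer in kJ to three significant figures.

Q ≈ 12.2 kJ

Constant volume ⇒ W = 0, so Q = ΔU = nCᵥΔT with Cᵥ = 5R/2 = 20.79 J/(mol·K).
ΔU = (3.54)(20.79)(574 − 408) = 12214 J.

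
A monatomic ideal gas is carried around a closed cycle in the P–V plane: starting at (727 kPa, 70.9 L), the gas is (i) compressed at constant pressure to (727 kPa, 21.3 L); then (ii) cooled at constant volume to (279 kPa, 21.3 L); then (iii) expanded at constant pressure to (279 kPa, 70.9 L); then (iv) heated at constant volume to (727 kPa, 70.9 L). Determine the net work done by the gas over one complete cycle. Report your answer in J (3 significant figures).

W_net ≈ -22200 J

Constant-volume legs do no work.
W(i) = (727)(21.3 − 70.9) = -36059 J; W(iii) = (279)(70.9 − 21.3) = 13838 J.
W_net = -36059 + 13838 = -22221 J (the counter-clockwise enclosed area).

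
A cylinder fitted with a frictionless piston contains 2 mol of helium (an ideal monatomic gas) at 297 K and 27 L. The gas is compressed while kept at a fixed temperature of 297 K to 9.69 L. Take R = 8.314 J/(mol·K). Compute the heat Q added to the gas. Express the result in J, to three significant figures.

Q ≈ -5060 J

Isothermal ⇒ ΔU = 0, so Q = W = nRT ln(V₂/V₁).
Q = (2)(8.314)(297) ln(9.69/27) = 4939 × -1.025 = -5061 J.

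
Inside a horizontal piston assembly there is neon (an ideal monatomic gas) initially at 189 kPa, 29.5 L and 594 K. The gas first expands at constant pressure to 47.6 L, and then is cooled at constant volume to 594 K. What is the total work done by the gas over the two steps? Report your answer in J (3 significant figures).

Step 1 (isobaric): W = PΔV = (189 kPa)(47.6 − 29.5 L) = 3421 J.
Step 2 (isochoric): W = 0 (constant volume).
W_total = 3421 + 0 = 3421 J.

W_total ≈ 3420 J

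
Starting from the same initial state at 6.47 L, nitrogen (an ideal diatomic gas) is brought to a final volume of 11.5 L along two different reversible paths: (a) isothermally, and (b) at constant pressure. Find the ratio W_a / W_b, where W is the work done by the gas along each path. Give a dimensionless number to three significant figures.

Path (a) isothermal: W = P₁V₁ ln(V₂/V₁) → W_a/(P₁V₁) = 0.5752.
Path (b) isobaric: W = P₁(V₂ − V₁) → W_b/(P₁V₁) = 0.7774.
W_a / W_b = 0.5752 / 0.7774 = 0.7398.

W_a / W_b ≈ 0.740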